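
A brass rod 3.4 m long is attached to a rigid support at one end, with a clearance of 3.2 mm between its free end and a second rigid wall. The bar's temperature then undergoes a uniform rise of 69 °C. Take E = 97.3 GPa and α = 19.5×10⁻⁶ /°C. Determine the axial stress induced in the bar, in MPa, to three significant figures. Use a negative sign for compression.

-39.3 MPa

Free thermal expansion αLΔT = 19.5e-6 · 3400 · 69 = 4.575 mm.
The walls engage after the gap closes; constrained expansion = 4.575 − 3.2 = 1.375 mm.
The walls impose strain ε = −(1.375)/3400 = -4.0432e-04; σ = Eε = 97300 · -4.0432e-04 = -39.34 MPa.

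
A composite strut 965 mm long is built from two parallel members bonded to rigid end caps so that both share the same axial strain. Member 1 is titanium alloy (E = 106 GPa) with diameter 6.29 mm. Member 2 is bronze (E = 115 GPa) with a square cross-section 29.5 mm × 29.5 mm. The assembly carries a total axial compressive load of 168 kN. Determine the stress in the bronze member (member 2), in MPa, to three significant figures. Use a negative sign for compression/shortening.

-187 MPa

A_1 = 31.07 mm².
A_2 = 870.2 mm².
Equal strain + equilibrium ⇒ each member carries load in proportion to AE: A₁E₁ = 3294000 N, A₂E₂ = 100100000 N, ΣAE = 103400000 N.
σ₂ = P·E₂/ΣAE = -168000·115000/103400000 = -186.9 MPa.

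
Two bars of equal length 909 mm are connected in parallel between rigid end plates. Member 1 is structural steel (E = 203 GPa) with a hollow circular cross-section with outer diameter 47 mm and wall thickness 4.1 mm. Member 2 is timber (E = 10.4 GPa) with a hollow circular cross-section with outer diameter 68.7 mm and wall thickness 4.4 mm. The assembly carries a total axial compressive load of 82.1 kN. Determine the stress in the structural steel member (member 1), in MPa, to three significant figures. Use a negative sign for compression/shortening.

-137 MPa

A_1 = 552.6 mm².
A_2 = 888.8 mm².
Equal strain + equilibrium ⇒ each member carries load in proportion to AE: A₁E₁ = 112200000 N, A₂E₂ = 9244000 N, ΣAE = 121400000 N.
σ₁ = P·E₁/ΣAE = -82100·203000/121400000 = -137.3 MPa.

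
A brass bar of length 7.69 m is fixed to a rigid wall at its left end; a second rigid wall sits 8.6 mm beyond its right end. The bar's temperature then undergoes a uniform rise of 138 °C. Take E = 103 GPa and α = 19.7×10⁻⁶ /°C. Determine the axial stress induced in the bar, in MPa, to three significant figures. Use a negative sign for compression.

Free thermal expansion αLΔT = 19.7e-6 · 7690 · 138 = 20.91 mm.
The walls engage after the gap closes; constrained expansion = 20.91 − 8.6 = 12.31 mm.
The walls impose strain ε = −(12.31)/7690 = -1.6003e-03; σ = Eε = 103000 · -1.6003e-03 = -164.8 MPa.

-165 MPa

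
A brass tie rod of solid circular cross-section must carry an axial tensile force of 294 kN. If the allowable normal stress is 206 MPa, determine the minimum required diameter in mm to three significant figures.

42.6 mm

Required area A ≥ P/σ_allow = 294000/206 = 1427 mm².
For a solid circular section, d ≥ √(4A/π) = 42.63 mm.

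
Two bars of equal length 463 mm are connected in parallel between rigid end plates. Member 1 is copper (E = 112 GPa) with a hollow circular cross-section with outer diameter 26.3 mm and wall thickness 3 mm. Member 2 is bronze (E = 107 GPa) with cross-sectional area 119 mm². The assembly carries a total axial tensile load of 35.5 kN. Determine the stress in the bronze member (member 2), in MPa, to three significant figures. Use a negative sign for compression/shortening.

A_1 = 219.6 mm².
Equal strain + equilibrium ⇒ each member carries load in proportion to AE: A₁E₁ = 24590000 N, A₂E₂ = 12730000 N, ΣAE = 37330000 N.
σ₂ = P·E₂/ΣAE = 35500·107000/37330000 = 101.8 MPa.

102 MPa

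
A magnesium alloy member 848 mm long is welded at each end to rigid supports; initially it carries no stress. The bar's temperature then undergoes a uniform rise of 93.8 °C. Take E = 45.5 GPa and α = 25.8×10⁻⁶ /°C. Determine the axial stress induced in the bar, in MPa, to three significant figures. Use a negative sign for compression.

-110 MPa

Free thermal expansion αLΔT = 25.8e-6 · 848 · 93.8 = 2.052 mm.
The walls impose strain ε = −(2.052)/848 = -2.4200e-03; σ = Eε = 45500 · -2.4200e-03 = -110.1 MPa.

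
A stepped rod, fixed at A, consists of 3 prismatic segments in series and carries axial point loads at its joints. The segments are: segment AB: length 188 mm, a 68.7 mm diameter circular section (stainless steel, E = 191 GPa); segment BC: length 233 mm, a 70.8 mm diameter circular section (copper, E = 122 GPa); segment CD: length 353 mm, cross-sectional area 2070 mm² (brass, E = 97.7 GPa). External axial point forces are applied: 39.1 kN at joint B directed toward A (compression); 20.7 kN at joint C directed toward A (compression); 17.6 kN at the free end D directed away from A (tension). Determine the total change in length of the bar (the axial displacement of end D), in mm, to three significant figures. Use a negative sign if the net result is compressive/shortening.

Internal axial forces (sectioning from the free end, tension +): N_CD = 17.6 kN, N_BC = -3.1 kN, N_AB = -42.2 kN.
A_AB = 3707 mm².
A_BC = 3937 mm².
δ_AB = -42200·188/(3707·191000) = -0.01121 mm
δ_BC = -3100·233/(3937·122000) = -0.001504 mm
δ_CD = 17600·353/(2070·97700) = 0.03072 mm
δ = Σδ_i = 0.01801 mm.

0.0180 mm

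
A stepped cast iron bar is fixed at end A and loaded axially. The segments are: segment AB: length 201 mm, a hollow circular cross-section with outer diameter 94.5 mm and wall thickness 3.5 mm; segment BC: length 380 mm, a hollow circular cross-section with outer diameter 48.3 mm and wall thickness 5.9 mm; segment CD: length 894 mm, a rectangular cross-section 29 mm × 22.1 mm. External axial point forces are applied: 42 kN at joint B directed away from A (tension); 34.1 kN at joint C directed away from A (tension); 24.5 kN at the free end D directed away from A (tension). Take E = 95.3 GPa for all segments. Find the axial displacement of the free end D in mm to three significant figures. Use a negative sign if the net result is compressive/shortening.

0.868 mm

Internal axial forces (sectioning from the free end, tension +): N_CD = 24.5 kN, N_BC = 58.6 kN, N_AB = 100.6 kN.
A_AB = 1001 mm².
A_BC = 785.9 mm².
A_CD = 640.9 mm².
δ_AB = 100600·201/(1001·95300) = 0.2121 mm
δ_BC = 58600·380/(785.9·95300) = 0.2973 mm
δ_CD = 24500·894/(640.9·95300) = 0.3586 mm
δ = Σδ_i = 0.868 mm.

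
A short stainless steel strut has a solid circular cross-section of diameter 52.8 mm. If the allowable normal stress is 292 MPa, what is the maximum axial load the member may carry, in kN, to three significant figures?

639 kN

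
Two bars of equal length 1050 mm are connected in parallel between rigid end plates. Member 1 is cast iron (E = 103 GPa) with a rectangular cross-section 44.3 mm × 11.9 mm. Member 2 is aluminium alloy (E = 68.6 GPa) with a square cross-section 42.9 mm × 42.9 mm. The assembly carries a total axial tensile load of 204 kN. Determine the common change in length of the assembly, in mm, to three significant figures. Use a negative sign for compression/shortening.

A_1 = 527.2 mm².
A_2 = 1840 mm².
Equal strain + equilibrium ⇒ each member carries load in proportion to AE: A₁E₁ = 54300000 N, A₂E₂ = 126300000 N, ΣAE = 180600000 N.
δ = PL/ΣAE = 204000·1050/180600000 = 1.186 mm.

1.19 mm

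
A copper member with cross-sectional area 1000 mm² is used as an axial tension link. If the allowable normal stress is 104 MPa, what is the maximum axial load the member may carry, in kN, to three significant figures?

104 kN

P_max = σ_allow · A = 104 · 1000 = 104000 N = 104 kN.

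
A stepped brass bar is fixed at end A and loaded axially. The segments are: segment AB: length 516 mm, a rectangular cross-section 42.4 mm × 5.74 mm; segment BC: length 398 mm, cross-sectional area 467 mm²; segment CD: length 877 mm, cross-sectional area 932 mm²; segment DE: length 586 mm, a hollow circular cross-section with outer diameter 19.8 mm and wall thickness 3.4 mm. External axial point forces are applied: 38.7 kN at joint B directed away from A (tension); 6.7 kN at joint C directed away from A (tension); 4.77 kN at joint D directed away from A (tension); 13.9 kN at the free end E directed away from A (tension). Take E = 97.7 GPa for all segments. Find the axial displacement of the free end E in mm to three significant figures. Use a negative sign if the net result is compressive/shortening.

2.27 mm

Internal axial forces (sectioning from the free end, tension +): N_DE = 13.9 kN, N_CD = 18.67 kN, N_BC = 25.37 kN, N_AB = 64.07 kN.
A_AB = 243.4 mm².
A_DE = 175.2 mm².
δ_AB = 64070·516/(243.4·97700) = 1.39 mm
δ_BC = 25370·398/(467·97700) = 0.2213 mm
δ_CD = 18670·877/(932·97700) = 0.1798 mm
δ_DE = 13900·586/(175.2·97700) = 0.4759 mm
δ = Σδ_i = 2.267 mm.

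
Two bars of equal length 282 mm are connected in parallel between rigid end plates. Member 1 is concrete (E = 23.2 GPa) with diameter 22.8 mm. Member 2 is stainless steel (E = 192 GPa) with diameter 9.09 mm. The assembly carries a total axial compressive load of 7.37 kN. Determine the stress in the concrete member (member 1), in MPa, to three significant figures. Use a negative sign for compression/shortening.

A_1 = 408.3 mm².
A_2 = 64.9 mm².
Equal strain + equilibrium ⇒ each member carries load in proportion to AE: A₁E₁ = 9472000 N, A₂E₂ = 12460000 N, ΣAE = 21930000 N.
σ₁ = P·E₁/ΣAE = -7370·23200/21930000 = -7.796 MPa.

-7.80 MPa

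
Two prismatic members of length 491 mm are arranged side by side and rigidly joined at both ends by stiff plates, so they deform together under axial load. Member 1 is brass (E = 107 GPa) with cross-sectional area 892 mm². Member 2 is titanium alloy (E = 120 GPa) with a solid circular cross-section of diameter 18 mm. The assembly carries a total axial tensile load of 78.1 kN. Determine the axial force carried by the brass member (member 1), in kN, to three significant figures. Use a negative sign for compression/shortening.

A_2 = 254.5 mm².
Equal strain + equilibrium ⇒ each member carries load in proportion to AE: A₁E₁ = 95440000 N, A₂E₂ = 30540000 N, ΣAE = 126000000 N.
F₁ = P·A₁E₁/ΣAE = 78100·95440000/126000000 = 59170 N.

59.2 kN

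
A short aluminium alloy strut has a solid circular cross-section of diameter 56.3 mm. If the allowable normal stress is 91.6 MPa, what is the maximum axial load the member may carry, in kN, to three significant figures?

228 kN

A = 2489 mm².
P_max = σ_allow · A = 91.6 · 2489 = 228000 N = 228 kN.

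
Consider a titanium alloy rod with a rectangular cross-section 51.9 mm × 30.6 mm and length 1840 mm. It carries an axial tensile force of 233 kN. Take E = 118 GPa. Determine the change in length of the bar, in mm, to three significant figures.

A = 1588 mm².
δ_mech = NL/(AE) = 233000·1840/(1588·118000) = 2.288 mm.

2.29 mm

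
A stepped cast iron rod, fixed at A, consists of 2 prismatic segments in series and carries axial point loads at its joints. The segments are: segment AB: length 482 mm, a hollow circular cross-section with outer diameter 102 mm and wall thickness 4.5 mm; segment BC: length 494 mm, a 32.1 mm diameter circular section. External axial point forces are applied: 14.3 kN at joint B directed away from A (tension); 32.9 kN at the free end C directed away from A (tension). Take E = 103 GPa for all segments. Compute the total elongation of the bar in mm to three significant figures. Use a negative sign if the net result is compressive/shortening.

0.355 mm

Internal axial forces (sectioning from the free end, tension +): N_BC = 32.9 kN, N_AB = 47.2 kN.
A_AB = 1378 mm².
A_BC = 809.3 mm².
δ_AB = 47200·482/(1378·103000) = 0.1602 mm
δ_BC = 32900·494/(809.3·103000) = 0.195 mm
δ = Σδ_i = 0.3552 mm.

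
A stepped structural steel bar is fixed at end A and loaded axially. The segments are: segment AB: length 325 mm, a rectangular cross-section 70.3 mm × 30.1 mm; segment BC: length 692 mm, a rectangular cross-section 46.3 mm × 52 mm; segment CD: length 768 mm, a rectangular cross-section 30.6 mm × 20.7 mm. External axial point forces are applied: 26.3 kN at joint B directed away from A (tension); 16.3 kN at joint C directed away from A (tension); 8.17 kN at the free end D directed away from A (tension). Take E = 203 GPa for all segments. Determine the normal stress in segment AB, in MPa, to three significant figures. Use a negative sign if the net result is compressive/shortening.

24.0 MPa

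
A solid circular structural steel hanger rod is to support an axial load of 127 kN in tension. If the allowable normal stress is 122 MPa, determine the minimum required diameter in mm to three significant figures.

36.4 mm

Required area A ≥ P/σ_allow = 127000/122 = 1041 mm².
For a solid circular section, d ≥ √(4A/π) = 36.41 mm.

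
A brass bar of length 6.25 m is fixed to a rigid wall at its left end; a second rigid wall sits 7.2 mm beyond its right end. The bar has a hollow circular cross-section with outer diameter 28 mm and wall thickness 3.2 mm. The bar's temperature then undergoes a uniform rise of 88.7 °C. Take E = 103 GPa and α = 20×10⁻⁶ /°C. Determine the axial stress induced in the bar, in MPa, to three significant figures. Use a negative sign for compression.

-64.1 MPa

Free thermal expansion αLΔT = 20e-6 · 6250 · 88.7 = 11.09 mm.
The walls engage after the gap closes; constrained expansion = 11.09 − 7.2 = 3.888 mm.
The walls impose strain ε = −(3.888)/6250 = -6.2200e-04; σ = Eε = 103000 · -6.2200e-04 = -64.07 MPa.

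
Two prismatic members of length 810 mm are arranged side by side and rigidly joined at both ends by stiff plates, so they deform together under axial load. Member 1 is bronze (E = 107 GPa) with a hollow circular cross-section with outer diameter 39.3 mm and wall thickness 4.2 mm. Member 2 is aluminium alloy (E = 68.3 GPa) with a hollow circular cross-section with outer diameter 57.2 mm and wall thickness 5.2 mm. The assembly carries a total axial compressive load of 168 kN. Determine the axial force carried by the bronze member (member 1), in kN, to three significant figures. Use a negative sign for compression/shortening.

A_1 = 463.1 mm².
A_2 = 849.5 mm².
Equal strain + equilibrium ⇒ each member carries load in proportion to AE: A₁E₁ = 49560000 N, A₂E₂ = 58020000 N, ΣAE = 107600000 N.
F₁ = P·A₁E₁/ΣAE = -168000·49560000/107600000 = -77390 N.

-77.4 kN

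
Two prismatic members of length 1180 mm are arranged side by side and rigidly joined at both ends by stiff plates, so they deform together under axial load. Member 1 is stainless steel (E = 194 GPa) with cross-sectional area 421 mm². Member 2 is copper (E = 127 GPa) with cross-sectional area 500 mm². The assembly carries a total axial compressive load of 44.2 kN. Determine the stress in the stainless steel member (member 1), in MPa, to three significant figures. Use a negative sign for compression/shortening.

-59.1 MPa

Equal strain + equilibrium ⇒ each member carries load in proportion to AE: A₁E₁ = 81670000 N, A₂E₂ = 63500000 N, ΣAE = 145200000 N.
σ₁ = P·E₁/ΣAE = -44200·194000/145200000 = -59.07 MPa.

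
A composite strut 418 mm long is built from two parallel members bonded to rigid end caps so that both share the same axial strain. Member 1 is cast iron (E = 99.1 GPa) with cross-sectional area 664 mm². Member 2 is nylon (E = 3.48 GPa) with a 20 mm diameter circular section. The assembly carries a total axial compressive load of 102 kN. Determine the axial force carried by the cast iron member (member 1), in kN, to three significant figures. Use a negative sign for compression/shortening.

-100 kN

A_2 = 314.2 mm².
Equal strain + equilibrium ⇒ each member carries load in proportion to AE: A₁E₁ = 65800000 N, A₂E₂ = 1093000 N, ΣAE = 66900000 N.
F₁ = P·A₁E₁/ΣAE = -102000·65800000/66900000 = -100300 N.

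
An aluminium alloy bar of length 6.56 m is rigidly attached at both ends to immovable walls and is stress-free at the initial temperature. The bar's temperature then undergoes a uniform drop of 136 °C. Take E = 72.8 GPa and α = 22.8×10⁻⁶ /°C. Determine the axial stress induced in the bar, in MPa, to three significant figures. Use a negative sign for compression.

226 MPa

Free thermal expansion αLΔT = 22.8e-6 · 6560 · -136 = -20.34 mm.
The walls impose strain ε = −(-20.34)/6560 = 3.1008e-03; σ = Eε = 72800 · 3.1008e-03 = 225.7 MPa.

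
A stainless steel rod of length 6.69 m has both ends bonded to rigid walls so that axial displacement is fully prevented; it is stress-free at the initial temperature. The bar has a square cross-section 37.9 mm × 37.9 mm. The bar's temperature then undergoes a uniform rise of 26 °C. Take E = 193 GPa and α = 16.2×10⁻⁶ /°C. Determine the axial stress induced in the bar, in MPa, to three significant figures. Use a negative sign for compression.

Free thermal expansion αLΔT = 16.2e-6 · 6690 · 26 = 2.818 mm.
The walls impose strain ε = −(2.818)/6690 = -4.2120e-04; σ = Eε = 193000 · -4.2120e-04 = -81.29 MPa.

-81.3 MPa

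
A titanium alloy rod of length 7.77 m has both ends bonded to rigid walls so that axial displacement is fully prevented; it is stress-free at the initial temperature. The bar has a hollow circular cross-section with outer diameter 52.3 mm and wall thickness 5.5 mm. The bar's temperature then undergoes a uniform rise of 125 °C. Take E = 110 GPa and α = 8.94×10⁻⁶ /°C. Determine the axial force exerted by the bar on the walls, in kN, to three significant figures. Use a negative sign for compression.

-99.4 kN

Free thermal expansion αLΔT = 8.94e-6 · 7770 · 125 = 8.683 mm.
The walls impose strain ε = −(8.683)/7770 = -1.1175e-03; σ = Eε = 110000 · -1.1175e-03 = -122.9 MPa.
Wall reaction R = σ·A = -122.9·808.6 = -99400 N = -99.4 kN.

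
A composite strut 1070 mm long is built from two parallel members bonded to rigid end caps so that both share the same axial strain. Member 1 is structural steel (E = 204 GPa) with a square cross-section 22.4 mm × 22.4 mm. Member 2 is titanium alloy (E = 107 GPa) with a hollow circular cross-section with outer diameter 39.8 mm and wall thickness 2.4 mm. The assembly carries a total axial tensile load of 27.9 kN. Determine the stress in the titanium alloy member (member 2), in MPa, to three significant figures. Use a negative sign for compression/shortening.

A_1 = 501.8 mm².
A_2 = 282 mm².
Equal strain + equilibrium ⇒ each member carries load in proportion to AE: A₁E₁ = 102400000 N, A₂E₂ = 30170000 N, ΣAE = 132500000 N.
σ₂ = P·E₂/ΣAE = 27900·107000/132500000 = 22.53 MPa.

22.5 MPa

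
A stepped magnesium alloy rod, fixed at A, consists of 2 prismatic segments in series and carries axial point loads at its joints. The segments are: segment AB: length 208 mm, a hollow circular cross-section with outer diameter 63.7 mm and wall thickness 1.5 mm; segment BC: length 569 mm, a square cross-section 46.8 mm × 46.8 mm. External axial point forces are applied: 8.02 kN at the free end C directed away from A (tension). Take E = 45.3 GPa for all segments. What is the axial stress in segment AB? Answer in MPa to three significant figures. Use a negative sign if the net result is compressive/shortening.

Internal axial forces (sectioning from the free end, tension +): N_BC = 8.02 kN, N_AB = 8.02 kN.
A_AB = 293.1 mm².
σ_AB = N_AB/A_AB = 8020/293.1 = 27.36 MPa.

27.4 MPa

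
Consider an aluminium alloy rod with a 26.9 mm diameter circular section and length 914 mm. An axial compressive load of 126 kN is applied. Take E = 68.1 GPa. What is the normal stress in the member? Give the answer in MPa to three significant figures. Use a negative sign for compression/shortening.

A = 568.3 mm².
σ = N/A = -126000/568.3 = -221.7 MPa.

-222 MPa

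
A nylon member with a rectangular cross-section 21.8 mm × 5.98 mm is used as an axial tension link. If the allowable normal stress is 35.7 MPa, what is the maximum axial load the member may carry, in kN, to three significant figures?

4.65 kN

A = 130.4 mm².
P_max = σ_allow · A = 35.7 · 130.4 = 4654 N = 4.654 kN.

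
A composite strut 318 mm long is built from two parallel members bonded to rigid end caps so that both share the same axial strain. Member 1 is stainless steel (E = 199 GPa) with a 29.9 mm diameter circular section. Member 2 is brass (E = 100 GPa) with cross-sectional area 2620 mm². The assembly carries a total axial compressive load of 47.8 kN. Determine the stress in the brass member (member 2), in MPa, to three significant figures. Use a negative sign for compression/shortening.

A_1 = 702.2 mm².
Equal strain + equilibrium ⇒ each member carries load in proportion to AE: A₁E₁ = 139700000 N, A₂E₂ = 262000000 N, ΣAE = 401700000 N.
σ₂ = P·E₂/ΣAE = -47800·100000/401700000 = -11.9 MPa.

-11.9 MPa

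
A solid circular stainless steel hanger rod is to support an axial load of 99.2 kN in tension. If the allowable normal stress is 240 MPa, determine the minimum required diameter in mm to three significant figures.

22.9 mm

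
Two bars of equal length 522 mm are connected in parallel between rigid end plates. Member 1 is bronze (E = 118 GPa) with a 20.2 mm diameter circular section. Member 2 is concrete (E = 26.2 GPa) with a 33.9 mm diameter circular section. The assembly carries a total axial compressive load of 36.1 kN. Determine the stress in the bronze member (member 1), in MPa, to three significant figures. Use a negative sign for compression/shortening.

-69.3 MPa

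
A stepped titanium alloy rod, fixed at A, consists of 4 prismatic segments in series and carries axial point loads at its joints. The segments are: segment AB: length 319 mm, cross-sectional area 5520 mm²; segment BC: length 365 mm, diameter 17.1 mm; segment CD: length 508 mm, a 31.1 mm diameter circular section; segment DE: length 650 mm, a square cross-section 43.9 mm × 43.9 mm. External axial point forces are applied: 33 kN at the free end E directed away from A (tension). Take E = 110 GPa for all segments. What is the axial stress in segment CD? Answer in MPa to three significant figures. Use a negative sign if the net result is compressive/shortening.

43.4 MPa

Internal axial forces (sectioning from the free end, tension +): N_DE = 33 kN, N_CD = 33 kN, N_BC = 33 kN, N_AB = 33 kN.
A_CD = 759.6 mm².
σ_CD = N_CD/A_CD = 33000/759.6 = 43.44 MPa.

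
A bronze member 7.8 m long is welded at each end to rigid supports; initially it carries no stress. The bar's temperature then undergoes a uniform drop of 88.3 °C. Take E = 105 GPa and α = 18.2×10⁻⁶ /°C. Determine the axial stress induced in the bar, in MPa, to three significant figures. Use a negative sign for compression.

Free thermal expansion αLΔT = 18.2e-6 · 7800 · -88.3 = -12.54 mm.
The walls impose strain ε = −(-12.54)/7800 = 1.6071e-03; σ = Eε = 105000 · 1.6071e-03 = 168.7 MPa.

169 MPa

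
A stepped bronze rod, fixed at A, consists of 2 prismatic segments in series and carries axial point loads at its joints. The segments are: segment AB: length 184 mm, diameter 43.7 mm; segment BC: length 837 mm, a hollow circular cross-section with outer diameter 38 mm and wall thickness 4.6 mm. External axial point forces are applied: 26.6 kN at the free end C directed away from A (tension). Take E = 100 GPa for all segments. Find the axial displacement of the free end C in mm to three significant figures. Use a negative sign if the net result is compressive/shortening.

0.494 mm

Internal axial forces (sectioning from the free end, tension +): N_BC = 26.6 kN, N_AB = 26.6 kN.
A_AB = 1500 mm².
A_BC = 482.7 mm².
δ_AB = 26600·184/(1500·100000) = 0.03263 mm
δ_BC = 26600·837/(482.7·100000) = 0.4613 mm
δ = Σδ_i = 0.4939 mm.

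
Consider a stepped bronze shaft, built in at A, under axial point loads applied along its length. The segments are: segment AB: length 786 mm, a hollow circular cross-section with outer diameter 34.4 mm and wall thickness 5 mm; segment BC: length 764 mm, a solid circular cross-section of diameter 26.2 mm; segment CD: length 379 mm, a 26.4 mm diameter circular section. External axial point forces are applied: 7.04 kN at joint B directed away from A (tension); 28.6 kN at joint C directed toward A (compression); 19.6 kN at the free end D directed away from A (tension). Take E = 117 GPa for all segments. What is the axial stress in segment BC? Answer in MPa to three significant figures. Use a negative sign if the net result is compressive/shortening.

-16.7 MPa

Internal axial forces (sectioning from the free end, tension +): N_CD = 19.6 kN, N_BC = -9 kN, N_AB = -1.96 kN.
A_BC = 539.1 mm².
σ_BC = N_BC/A_BC = -9000/539.1 = -16.69 MPa.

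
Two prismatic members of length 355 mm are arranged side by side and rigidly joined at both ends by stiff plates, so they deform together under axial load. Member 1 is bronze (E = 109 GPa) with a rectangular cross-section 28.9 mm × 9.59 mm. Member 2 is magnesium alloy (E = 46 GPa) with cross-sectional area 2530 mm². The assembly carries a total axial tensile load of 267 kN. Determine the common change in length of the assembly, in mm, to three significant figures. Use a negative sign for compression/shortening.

0.647 mm

A_1 = 277.2 mm².
Equal strain + equilibrium ⇒ each member carries load in proportion to AE: A₁E₁ = 30210000 N, A₂E₂ = 116400000 N, ΣAE = 146600000 N.
δ = PL/ΣAE = 267000·355/146600000 = 0.6466 mm.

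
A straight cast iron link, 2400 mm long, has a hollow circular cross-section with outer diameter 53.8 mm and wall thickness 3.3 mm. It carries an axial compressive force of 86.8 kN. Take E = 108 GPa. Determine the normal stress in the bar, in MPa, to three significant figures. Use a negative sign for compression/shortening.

A = 523.5 mm².
σ = N/A = -86800/523.5 = -165.8 MPa.

-166 MPa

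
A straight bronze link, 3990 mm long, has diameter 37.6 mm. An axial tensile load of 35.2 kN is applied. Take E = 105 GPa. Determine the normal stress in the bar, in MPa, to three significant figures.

A = 1110 mm².
σ = N/A = 35200/1110 = 31.7 MPa.

31.7 MPa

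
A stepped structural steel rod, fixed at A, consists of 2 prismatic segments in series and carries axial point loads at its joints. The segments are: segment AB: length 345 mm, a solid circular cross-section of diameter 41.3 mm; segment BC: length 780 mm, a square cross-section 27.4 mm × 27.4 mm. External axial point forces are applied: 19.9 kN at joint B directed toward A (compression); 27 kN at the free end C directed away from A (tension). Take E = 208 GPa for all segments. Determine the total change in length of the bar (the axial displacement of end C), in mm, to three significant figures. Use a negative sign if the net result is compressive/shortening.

Internal axial forces (sectioning from the free end, tension +): N_BC = 27 kN, N_AB = 7.1 kN.
A_AB = 1340 mm².
A_BC = 750.8 mm².
δ_AB = 7100·345/(1340·208000) = 0.008791 mm
δ_BC = 27000·780/(750.8·208000) = 0.1349 mm
δ = Σδ_i = 0.1437 mm.

0.144 mm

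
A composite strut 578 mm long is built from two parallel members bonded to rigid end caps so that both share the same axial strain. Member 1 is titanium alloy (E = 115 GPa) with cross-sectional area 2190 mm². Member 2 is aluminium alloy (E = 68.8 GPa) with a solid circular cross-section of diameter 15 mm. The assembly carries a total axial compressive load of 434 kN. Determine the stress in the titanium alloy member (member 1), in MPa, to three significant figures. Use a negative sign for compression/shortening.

A_2 = 176.7 mm².
Equal strain + equilibrium ⇒ each member carries load in proportion to AE: A₁E₁ = 251800000 N, A₂E₂ = 12160000 N, ΣAE = 264000000 N.
σ₁ = P·E₁/ΣAE = -434000·115000/264000000 = -189 MPa.

-189 MPa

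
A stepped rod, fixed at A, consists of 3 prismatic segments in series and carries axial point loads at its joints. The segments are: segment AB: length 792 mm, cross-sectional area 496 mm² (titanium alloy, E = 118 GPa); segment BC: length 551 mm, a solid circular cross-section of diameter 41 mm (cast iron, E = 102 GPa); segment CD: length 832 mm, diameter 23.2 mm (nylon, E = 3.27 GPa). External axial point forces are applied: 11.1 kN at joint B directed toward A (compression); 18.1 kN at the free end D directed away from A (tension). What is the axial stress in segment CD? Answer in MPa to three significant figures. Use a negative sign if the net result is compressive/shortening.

Internal axial forces (sectioning from the free end, tension +): N_CD = 18.1 kN, N_BC = 18.1 kN, N_AB = 7 kN.
A_CD = 422.7 mm².
σ_CD = N_CD/A_CD = 18100/422.7 = 42.82 MPa.

42.8 MPa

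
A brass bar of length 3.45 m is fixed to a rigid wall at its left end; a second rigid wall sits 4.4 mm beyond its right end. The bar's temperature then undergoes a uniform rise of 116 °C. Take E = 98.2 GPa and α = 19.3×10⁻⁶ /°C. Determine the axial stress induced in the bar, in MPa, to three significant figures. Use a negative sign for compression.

Free thermal expansion αLΔT = 19.3e-6 · 3450 · 116 = 7.724 mm.
The walls engage after the gap closes; constrained expansion = 7.724 − 4.4 = 3.324 mm.
The walls impose strain ε = −(3.324)/3450 = -9.6344e-04; σ = Eε = 98200 · -9.6344e-04 = -94.61 MPa.

-94.6 MPa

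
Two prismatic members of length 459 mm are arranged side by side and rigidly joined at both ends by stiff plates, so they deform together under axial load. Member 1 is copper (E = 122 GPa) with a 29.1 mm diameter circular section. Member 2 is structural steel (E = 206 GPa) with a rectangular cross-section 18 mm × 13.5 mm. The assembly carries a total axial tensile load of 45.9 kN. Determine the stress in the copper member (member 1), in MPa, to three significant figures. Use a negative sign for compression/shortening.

A_1 = 665.1 mm².
A_2 = 243 mm².
Equal strain + equilibrium ⇒ each member carries load in proportion to AE: A₁E₁ = 81140000 N, A₂E₂ = 50060000 N, ΣAE = 131200000 N.
σ₁ = P·E₁/ΣAE = 45900·122000/131200000 = 42.68 MPa.

42.7 MPa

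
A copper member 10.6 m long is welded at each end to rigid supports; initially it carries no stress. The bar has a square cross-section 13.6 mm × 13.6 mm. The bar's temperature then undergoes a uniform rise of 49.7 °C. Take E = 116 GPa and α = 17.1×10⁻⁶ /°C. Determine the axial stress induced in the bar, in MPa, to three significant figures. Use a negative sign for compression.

-98.6 MPa

Free thermal expansion αLΔT = 17.1e-6 · 10600 · 49.7 = 9.009 mm.
The walls impose strain ε = −(9.009)/10600 = -8.4987e-04; σ = Eε = 116000 · -8.4987e-04 = -98.58 MPa.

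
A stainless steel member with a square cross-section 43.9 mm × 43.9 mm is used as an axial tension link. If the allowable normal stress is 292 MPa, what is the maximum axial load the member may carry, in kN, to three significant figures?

563 kN

A = 1927 mm².
P_max = σ_allow · A = 292 · 1927 = 562700 N = 562.7 kN.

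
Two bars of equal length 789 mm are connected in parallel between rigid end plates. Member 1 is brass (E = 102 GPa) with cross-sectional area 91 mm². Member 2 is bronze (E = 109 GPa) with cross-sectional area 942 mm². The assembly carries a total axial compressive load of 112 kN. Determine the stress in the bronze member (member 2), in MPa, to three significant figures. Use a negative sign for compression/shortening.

-109 MPa

Equal strain + equilibrium ⇒ each member carries load in proportion to AE: A₁E₁ = 9282000 N, A₂E₂ = 102700000 N, ΣAE = 112000000 N.
σ₂ = P·E₂/ΣAE = -112000·109000/112000000 = -109 MPa.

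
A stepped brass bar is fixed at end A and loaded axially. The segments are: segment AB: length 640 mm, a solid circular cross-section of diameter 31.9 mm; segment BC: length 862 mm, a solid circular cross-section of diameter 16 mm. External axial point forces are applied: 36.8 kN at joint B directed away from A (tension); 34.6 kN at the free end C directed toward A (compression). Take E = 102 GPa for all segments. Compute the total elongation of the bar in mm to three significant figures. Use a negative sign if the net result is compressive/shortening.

-1.44 mm

Internal axial forces (sectioning from the free end, tension +): N_BC = -34.6 kN, N_AB = 2.2 kN.
A_AB = 799.2 mm².
A_BC = 201.1 mm².
δ_AB = 2200·640/(799.2·102000) = 0.01727 mm
δ_BC = -34600·862/(201.1·102000) = -1.454 mm
δ = Σδ_i = -1.437 mm.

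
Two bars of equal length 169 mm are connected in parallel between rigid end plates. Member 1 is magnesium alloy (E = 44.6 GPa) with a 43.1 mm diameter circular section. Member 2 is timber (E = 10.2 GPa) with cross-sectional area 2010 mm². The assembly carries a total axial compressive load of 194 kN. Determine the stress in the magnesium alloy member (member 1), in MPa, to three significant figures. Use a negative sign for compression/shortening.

-101 MPa

A_1 = 1459 mm².
Equal strain + equilibrium ⇒ each member carries load in proportion to AE: A₁E₁ = 65070000 N, A₂E₂ = 20500000 N, ΣAE = 85570000 N.
σ₁ = P·E₁/ΣAE = -194000·44600/85570000 = -101.1 MPa.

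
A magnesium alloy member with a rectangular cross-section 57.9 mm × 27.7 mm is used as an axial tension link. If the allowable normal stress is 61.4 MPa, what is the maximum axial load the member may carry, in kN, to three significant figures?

A = 1604 mm².
P_max = σ_allow · A = 61.4 · 1604 = 98480 N = 98.48 kN.

98.5 kN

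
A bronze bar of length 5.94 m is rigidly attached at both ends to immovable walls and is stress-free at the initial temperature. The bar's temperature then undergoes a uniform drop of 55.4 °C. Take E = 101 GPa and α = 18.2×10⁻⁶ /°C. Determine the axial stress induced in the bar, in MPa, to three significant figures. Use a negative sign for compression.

Free thermal expansion αLΔT = 18.2e-6 · 5940 · -55.4 = -5.989 mm.
The walls impose strain ε = −(-5.989)/5940 = 1.0083e-03; σ = Eε = 101000 · 1.0083e-03 = 101.8 MPa.

102 MPa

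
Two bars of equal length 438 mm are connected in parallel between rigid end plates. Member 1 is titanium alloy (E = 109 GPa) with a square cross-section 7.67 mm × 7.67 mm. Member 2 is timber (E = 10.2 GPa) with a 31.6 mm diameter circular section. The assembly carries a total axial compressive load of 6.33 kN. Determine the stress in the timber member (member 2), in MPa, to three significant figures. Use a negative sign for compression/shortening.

-4.48 MPa

A_1 = 58.83 mm².
A_2 = 784.3 mm².
Equal strain + equilibrium ⇒ each member carries load in proportion to AE: A₁E₁ = 6412000 N, A₂E₂ = 8000000 N, ΣAE = 14410000 N.
σ₂ = P·E₂/ΣAE = -6330·10200/14410000 = -4.48 MPa.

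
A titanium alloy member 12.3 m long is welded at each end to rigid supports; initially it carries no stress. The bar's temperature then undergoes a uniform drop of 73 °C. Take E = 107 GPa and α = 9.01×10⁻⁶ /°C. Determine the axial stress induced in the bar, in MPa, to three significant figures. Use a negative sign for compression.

Free thermal expansion αLΔT = 9.01e-6 · 12300 · -73 = -8.09 mm.
The walls impose strain ε = −(-8.09)/12300 = 6.5773e-04; σ = Eε = 107000 · 6.5773e-04 = 70.38 MPa.

70.4 MPa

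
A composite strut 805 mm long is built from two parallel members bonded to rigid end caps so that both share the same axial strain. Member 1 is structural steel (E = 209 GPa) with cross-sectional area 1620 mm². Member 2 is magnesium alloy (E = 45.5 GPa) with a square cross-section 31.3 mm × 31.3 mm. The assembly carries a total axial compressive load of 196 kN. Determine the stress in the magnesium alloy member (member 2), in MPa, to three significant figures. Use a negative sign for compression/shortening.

-23.3 MPa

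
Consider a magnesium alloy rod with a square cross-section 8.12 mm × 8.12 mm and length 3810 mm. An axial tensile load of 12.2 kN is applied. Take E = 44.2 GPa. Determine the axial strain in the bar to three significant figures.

A = 65.93 mm².
σ = N/A = 185 MPa; ε = σ/E = 185/44200 = 4.186e-03.

0.00419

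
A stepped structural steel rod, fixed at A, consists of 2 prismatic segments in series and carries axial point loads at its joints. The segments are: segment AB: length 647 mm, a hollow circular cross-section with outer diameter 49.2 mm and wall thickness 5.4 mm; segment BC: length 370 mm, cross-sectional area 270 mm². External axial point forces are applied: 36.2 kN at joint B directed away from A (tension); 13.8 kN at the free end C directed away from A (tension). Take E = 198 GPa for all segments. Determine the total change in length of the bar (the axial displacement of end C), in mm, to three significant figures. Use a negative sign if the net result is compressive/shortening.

Internal axial forces (sectioning from the free end, tension +): N_BC = 13.8 kN, N_AB = 50 kN.
A_AB = 743 mm².
δ_AB = 50000·647/(743·198000) = 0.2199 mm
δ_BC = 13800·370/(270·198000) = 0.09551 mm
δ = Σδ_i = 0.3154 mm.

0.315 mm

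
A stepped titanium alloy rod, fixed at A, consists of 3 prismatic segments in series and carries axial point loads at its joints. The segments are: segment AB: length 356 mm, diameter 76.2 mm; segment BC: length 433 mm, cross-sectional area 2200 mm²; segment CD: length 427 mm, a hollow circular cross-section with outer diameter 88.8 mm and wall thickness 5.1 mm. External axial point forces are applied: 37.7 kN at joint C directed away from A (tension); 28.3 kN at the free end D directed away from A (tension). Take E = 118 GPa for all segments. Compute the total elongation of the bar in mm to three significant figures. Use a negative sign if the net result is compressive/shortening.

Internal axial forces (sectioning from the free end, tension +): N_CD = 28.3 kN, N_BC = 66 kN, N_AB = 66 kN.
A_AB = 4560 mm².
A_CD = 1341 mm².
δ_AB = 66000·356/(4560·118000) = 0.04366 mm
δ_BC = 66000·433/(2200·118000) = 0.1101 mm
δ_CD = 28300·427/(1341·118000) = 0.07636 mm
δ = Σδ_i = 0.2301 mm.

0.230 mm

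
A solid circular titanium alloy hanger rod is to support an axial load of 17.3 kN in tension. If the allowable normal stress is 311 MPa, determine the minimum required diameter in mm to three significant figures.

8.42 mm

Required area A ≥ P/σ_allow = 17300/311 = 55.63 mm².
For a solid circular section, d ≥ √(4A/π) = 8.416 mm.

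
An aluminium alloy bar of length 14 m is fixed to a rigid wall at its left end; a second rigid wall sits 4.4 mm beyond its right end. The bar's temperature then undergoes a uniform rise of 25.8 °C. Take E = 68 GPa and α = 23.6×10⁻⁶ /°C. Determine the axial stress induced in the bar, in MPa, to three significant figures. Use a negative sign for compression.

Free thermal expansion αLΔT = 23.6e-6 · 14000 · 25.8 = 8.524 mm.
The walls engage after the gap closes; constrained expansion = 8.524 − 4.4 = 4.124 mm.
The walls impose strain ε = −(4.124)/14000 = -2.9459e-04; σ = Eε = 68000 · -2.9459e-04 = -20.03 MPa.

-20.0 MPa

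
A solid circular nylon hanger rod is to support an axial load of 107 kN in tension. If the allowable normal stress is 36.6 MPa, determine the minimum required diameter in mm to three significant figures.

61.0 mm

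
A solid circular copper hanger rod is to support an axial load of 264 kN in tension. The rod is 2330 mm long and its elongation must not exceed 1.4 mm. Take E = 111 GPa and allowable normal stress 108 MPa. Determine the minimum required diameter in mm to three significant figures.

Required area A ≥ P/σ_allow = 264000/108 = 2444 mm².
For a solid circular section, d ≥ √(4A/π) = 55.79 mm.
Elongation limit: A ≥ PL/(Eδ_allow) = 264000·2330/(111000·1.4) = 3958 mm² ⇒ d ≥ 70.99 mm.
The elongation limit governs.

71.0 mm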